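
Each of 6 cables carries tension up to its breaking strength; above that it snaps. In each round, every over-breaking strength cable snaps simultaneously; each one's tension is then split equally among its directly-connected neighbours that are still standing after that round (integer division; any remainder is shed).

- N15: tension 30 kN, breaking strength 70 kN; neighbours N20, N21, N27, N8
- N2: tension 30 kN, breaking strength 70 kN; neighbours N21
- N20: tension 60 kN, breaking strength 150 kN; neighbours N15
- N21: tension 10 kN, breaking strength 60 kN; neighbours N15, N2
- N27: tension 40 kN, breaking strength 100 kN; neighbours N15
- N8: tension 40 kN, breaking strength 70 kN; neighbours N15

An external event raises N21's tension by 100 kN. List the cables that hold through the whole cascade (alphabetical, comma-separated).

N20, N27, N8

Round 1 — N21 at 110 > 60. N21 snaps.
  N21 sheds 110 kN to N15, N2: 55 each.
    N15: 30+55 = 85 > 70
    N2: 30+55 = 85 > 70
Round 2 — N15, N2 snap.
  N15 sheds 85 kN to N20, N27, N8: 28 each (1 lost).
    N20: 60+28 = 88 ≤ 150
    N27: 40+28 = 68 ≤ 100
    N8: 40+28 = 68 ≤ 70
  N2 sheds 85 kN: no online neighbours, lost.
No further breaks.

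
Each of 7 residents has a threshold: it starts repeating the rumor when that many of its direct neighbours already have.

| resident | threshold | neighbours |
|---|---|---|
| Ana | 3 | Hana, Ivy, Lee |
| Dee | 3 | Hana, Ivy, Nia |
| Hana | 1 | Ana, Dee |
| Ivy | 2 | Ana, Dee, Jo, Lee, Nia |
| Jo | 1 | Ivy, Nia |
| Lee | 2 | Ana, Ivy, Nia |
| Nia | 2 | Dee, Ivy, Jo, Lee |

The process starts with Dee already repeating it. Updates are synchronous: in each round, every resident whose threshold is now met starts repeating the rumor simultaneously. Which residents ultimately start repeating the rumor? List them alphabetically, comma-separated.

Round 1 — Dee starts repeating the rumor (initial).
Round 2 — checking thresholds:
  Hana: 1 of 2 neighbours ≥ 1, starts repeating the rumor.
  Ivy: 1 of 5 neighbours < 2, below threshold.
  Nia: 1 of 4 neighbours < 2, below threshold.
Round 3 — no new spreads; cascade stops.

Dee, Hana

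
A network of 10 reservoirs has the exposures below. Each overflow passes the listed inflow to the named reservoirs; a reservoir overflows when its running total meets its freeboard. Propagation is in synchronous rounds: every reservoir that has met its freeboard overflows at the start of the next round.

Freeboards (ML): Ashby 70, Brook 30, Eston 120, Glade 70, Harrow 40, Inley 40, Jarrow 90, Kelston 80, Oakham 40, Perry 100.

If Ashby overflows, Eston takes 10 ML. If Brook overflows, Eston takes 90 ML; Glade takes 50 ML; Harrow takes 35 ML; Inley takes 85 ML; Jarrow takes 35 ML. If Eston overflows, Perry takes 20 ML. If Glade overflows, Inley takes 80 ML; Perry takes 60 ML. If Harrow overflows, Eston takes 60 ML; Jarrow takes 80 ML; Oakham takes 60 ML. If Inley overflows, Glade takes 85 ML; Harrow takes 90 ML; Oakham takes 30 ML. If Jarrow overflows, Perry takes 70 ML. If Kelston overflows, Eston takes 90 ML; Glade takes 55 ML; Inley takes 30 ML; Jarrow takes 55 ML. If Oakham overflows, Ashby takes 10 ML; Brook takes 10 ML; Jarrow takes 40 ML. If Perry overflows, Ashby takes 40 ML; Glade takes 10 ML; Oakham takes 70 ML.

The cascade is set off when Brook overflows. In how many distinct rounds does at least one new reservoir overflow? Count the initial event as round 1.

Round 1 — Brook overflows (initial).
  Eston: +90 → 90 < 120
  Glade: +50 → 50 < 70
  Harrow: +35 → 35 < 40
  Inley: +85 → 85 ≥ 40
  Jarrow: +35 → 35 < 90
Round 2 — Inley overflows.
  Glade: +85 → 135 ≥ 70
  Harrow: +90 → 125 ≥ 40
  Oakham: +30 → 30 < 40
Round 3 — Glade, Harrow overflow.
  Eston: +60 → 150 ≥ 120
  Jarrow: +80 → 115 ≥ 90
  Oakham: +60 → 90 ≥ 40
  Perry: +60 → 60 < 100
Round 4 — Eston, Jarrow, Oakham overflow.
  Ashby: +10 → 10 < 70
  Perry: +20+70 → 150 ≥ 100
Round 5 — Perry overflows.
  Ashby: +40 → 50 < 70
No further overflows.

5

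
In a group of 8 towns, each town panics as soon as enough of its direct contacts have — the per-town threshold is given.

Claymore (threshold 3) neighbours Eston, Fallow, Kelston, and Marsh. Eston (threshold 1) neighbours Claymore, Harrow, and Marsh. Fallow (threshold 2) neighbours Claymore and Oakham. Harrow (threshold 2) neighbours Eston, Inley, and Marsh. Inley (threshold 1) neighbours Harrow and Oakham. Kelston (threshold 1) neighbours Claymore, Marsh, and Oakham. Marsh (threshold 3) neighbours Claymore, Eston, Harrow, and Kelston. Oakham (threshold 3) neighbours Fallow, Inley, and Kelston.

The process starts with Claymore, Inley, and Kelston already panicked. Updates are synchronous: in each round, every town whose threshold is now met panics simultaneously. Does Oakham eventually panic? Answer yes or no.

Round 1 — Claymore, Inley, Kelston panic (initial).
Round 2 — checking thresholds:
  Eston: 1 of 3 neighbours ≥ 1, panics.
  Fallow: 1 of 2 neighbours < 2, holds.
  Harrow: 1 of 3 neighbours < 2, holds.
  Marsh: 2 of 4 neighbours < 3, holds.
  Oakham: 2 of 3 neighbours < 3, holds.
Round 3 — checking thresholds:
  Fallow: 1 of 2 neighbours < 2, holds.
  Harrow: 2 of 3 neighbours ≥ 2, panics.
  Marsh: 3 of 4 neighbours ≥ 3, panics.
  Oakham: 2 of 3 neighbours < 3, holds.
Round 4 — no new panics; cascade stops.

no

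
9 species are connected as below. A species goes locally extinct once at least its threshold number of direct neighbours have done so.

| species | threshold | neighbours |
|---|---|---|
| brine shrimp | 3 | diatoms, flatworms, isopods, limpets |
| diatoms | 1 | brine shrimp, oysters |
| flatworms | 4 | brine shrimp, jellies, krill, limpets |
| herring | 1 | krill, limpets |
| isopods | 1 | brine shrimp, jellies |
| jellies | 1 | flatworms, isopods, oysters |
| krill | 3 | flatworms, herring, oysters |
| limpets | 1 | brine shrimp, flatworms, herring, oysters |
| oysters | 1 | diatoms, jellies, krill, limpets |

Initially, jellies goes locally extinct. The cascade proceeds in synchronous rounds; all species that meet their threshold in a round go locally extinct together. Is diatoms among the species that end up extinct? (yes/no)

Round 1 — jellies goes locally extinct (initial).
Round 2 — checking thresholds:
  flatworms: 1 of 4 neighbours < 4, not yet.
  isopods: 1 of 2 neighbours ≥ 1, goes locally extinct.
  oysters: 1 of 4 neighbours ≥ 1, goes locally extinct.
Round 3 — checking thresholds:
  brine shrimp: 1 of 4 neighbours < 3, not yet.
  diatoms: 1 of 2 neighbours ≥ 1, goes locally extinct.
  flatworms: 1 of 4 neighbours < 4, not yet.
  krill: 1 of 3 neighbours < 3, not yet.
  limpets: 1 of 4 neighbours ≥ 1, goes locally extinct.
Round 4 — checking thresholds:
  brine shrimp: 3 of 4 neighbours ≥ 3, goes locally extinct.
  flatworms: 2 of 4 neighbours < 4, not yet.
  herring: 1 of 2 neighbours ≥ 1, goes locally extinct.
  krill: 1 of 3 neighbours < 3, not yet.
Round 5 — no new extinctions; cascade stops.

yes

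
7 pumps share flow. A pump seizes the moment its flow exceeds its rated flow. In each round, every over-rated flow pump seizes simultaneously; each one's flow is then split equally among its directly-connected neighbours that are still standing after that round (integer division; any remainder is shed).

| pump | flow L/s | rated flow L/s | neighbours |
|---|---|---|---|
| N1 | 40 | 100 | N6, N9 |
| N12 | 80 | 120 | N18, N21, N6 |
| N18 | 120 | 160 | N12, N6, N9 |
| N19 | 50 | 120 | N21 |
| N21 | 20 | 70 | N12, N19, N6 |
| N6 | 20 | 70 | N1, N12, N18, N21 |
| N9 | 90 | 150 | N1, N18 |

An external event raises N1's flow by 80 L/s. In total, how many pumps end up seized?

Round 1 — N1 at 120 > 100. N1 seizes.
  N1 sheds 120 L/s to N6, N9: 60 each.
    N6: 20+60 = 80 > 70
    N9: 90+60 = 150 ≤ 150
Round 2 — N6 seizes.
  N6 sheds 80 L/s to N12, N18, N21: 26 each (2 lost).
    N12: 80+26 = 106 ≤ 120
    N18: 120+26 = 146 ≤ 160
    N21: 20+26 = 46 ≤ 70
No further seizures.

2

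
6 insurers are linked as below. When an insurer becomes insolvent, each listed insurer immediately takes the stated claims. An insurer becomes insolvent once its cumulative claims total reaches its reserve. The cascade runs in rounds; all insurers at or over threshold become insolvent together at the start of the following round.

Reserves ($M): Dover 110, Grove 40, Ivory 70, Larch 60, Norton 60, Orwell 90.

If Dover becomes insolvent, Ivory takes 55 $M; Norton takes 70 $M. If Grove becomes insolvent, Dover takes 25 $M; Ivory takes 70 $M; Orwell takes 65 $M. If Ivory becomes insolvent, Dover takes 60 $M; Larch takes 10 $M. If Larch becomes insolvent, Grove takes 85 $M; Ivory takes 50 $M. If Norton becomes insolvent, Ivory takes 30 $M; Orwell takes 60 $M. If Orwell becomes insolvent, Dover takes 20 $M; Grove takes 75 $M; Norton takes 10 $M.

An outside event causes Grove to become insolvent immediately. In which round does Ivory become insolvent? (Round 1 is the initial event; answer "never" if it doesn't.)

Round 1 — Grove becomes insolvent (initial).
  Dover: +25 → 25 < 110
  Ivory: +70 → 70 ≥ 70
  Orwell: +65 → 65 < 90
Round 2 — Ivory becomes insolvent.
  Dover: +60 → 85 < 110
  Larch: +10 → 10 < 60
No further insolvencies.

2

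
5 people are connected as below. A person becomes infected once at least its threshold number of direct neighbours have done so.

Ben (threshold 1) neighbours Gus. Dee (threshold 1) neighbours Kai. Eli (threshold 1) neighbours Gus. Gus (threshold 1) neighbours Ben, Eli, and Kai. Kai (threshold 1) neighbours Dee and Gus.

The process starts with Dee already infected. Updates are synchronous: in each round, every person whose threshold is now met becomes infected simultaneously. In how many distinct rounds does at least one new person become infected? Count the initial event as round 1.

4

Round 1 — Dee becomes infected (initial).
Round 2 — checking thresholds:
  Kai: 1 of 2 neighbours ≥ 1, becomes infected.
Round 3 — checking thresholds:
  Gus: 1 of 3 neighbours ≥ 1, becomes infected.
Round 4 — checking thresholds:
  Ben: 1 of 1 neighbours ≥ 1, becomes infected.
  Eli: 1 of 1 neighbours ≥ 1, becomes infected.
Round 5 — no new infections; cascade stops.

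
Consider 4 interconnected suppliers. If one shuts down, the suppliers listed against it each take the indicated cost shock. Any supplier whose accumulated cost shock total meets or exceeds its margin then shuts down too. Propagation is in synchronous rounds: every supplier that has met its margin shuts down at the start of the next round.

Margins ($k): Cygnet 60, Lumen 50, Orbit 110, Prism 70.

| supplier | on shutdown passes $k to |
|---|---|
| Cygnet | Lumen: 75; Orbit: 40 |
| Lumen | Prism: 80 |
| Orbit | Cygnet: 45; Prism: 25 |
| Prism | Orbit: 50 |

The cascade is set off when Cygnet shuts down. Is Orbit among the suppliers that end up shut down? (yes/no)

no

Round 1 — Cygnet shuts down (initial).
  Lumen: +75 → 75 ≥ 50
  Orbit: +40 → 40 < 110
Round 2 — Lumen shuts down.
  Prism: +80 → 80 ≥ 70
Round 3 — Prism shuts down.
  Orbit: +50 → 90 < 110
No further shutdowns.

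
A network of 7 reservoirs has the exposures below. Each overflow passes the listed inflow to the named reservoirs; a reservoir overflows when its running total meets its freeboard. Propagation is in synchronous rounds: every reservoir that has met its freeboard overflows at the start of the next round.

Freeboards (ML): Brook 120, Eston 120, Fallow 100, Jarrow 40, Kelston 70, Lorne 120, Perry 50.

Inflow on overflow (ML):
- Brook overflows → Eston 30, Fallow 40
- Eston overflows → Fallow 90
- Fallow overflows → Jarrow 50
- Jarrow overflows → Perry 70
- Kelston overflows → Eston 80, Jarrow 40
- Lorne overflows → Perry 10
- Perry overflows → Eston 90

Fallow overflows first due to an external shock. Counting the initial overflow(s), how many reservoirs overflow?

3

Round 1 — Fallow overflows (initial).
  Jarrow: +50 → 50 ≥ 40
Round 2 — Jarrow overflows.
  Perry: +70 → 70 ≥ 50
Round 3 — Perry overflows.
  Eston: +90 → 90 < 120
No further overflows.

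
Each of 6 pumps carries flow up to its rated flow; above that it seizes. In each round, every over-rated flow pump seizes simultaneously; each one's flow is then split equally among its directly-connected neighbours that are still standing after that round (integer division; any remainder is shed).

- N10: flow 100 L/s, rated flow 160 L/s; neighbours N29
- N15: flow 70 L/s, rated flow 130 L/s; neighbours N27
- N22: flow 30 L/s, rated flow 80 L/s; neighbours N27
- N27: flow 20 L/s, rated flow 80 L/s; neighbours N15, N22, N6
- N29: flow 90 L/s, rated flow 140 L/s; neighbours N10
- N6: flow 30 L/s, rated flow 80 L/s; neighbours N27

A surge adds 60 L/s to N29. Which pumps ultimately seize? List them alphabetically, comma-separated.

N10, N29

Round 1 — N29 at 150 > 140. N29 seizes.
  N29 sheds 150 L/s to N10: 150 each.
    N10: 100+150 = 250 > 160
Round 2 — N10 seizes.
  N10 sheds 250 L/s: no online neighbours, lost.
No further seizures.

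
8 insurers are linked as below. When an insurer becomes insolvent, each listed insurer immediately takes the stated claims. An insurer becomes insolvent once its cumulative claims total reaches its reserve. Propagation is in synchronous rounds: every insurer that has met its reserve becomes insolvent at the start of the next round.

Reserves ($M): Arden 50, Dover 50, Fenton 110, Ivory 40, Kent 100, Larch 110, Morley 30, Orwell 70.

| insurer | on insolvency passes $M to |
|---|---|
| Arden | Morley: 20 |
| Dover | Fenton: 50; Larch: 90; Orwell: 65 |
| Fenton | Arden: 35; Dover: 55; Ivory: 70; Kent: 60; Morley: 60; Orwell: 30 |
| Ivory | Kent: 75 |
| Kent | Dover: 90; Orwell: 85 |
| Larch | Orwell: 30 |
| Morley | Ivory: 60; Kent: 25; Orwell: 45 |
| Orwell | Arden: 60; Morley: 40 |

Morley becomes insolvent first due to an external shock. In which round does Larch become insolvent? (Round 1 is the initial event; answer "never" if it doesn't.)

Round 1 — Morley becomes insolvent (initial).
  Ivory: +60 → 60 ≥ 40
  Kent: +25 → 25 < 100
  Orwell: +45 → 45 < 70
Round 2 — Ivory becomes insolvent.
  Kent: +75 → 100 ≥ 100
Round 3 — Kent becomes insolvent.
  Dover: +90 → 90 ≥ 50
  Orwell: +85 → 130 ≥ 70
Round 4 — Dover, Orwell become insolvent.
  Arden: +60 → 60 ≥ 50
  Fenton: +50 → 50 < 110
  Larch: +90 → 90 < 110
Round 5 — Arden becomes insolvent.
No further insolvencies.

never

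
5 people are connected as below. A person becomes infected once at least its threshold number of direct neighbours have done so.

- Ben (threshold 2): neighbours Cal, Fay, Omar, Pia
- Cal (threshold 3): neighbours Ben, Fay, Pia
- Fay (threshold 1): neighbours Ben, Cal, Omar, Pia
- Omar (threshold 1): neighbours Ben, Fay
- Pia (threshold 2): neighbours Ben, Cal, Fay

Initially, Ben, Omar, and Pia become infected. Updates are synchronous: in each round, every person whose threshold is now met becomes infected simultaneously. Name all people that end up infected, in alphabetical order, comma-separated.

Ben, Cal, Fay, Omar, Pia

Round 1 — Ben, Omar, Pia become infected (initial).
Round 2 — checking thresholds:
  Cal: 2 of 3 neighbours < 3, below threshold.
  Fay: 3 of 4 neighbours ≥ 1, becomes infected.
Round 3 — checking thresholds:
  Cal: 3 of 3 neighbours ≥ 3, becomes infected.
Round 4 — no new infections; cascade stops.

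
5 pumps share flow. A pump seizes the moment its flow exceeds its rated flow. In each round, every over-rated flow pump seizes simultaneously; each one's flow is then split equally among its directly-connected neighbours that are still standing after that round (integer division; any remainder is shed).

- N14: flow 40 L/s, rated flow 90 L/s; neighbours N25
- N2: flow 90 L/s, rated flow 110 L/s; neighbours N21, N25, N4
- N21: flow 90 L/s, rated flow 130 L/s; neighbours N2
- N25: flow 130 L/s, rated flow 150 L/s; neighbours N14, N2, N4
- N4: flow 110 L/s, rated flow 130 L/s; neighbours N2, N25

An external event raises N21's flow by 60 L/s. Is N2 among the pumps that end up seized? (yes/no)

Round 1 — N21 at 150 > 130. N21 seizes.
  N21 sheds 150 L/s to N2: 150 each.
    N2: 90+150 = 240 > 110
Round 2 — N2 seizes.
  N2 sheds 240 L/s to N25, N4: 120 each.
    N25: 130+120 = 250 > 150
    N4: 110+120 = 230 > 130
Round 3 — N25, N4 seize.
  N25 sheds 250 L/s to N14: 250 each.
    N14: 40+250 = 290 > 90
  N4 sheds 230 L/s: no online neighbours, lost.
Round 4 — N14 seizes.
  N14 sheds 290 L/s: no online neighbours, lost.
No further seizures.

yes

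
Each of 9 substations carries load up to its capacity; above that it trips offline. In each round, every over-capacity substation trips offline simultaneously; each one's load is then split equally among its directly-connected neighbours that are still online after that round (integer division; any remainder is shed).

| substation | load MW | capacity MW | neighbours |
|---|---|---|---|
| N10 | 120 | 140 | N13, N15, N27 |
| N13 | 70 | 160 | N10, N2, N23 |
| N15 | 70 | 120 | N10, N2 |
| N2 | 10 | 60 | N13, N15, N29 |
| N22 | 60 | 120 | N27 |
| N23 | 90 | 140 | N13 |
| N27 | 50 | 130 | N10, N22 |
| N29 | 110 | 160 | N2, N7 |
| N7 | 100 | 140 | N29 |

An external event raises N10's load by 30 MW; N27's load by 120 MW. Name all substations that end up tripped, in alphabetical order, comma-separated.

Round 1 — N10 at 150 > 140; N27 at 170 > 130. N10, N27 trip offline.
  N10 sheds 150 MW to N13, N15: 75 each.
    N13: 70+75 = 145 ≤ 160
    N15: 70+75 = 145 > 120
  N27 sheds 170 MW to N22: 170 each.
    N22: 60+170 = 230 > 120
Round 2 — N15, N22 trip offline.
  N15 sheds 145 MW to N2: 145 each.
    N2: 10+145 = 155 > 60
  N22 sheds 230 MW: no online neighbours, lost.
Round 3 — N2 trips offline.
  N2 sheds 155 MW to N13, N29: 77 each (1 lost).
    N13: 145+77 = 222 > 160
    N29: 110+77 = 187 > 160
Round 4 — N13, N29 trip offline.
  N13 sheds 222 MW to N23: 222 each.
    N23: 90+222 = 312 > 140
  N29 sheds 187 MW to N7: 187 each.
    N7: 100+187 = 287 > 140
Round 5 — N23, N7 trip offline.
  N23 sheds 312 MW: no online neighbours, lost.
  N7 sheds 287 MW: no online neighbours, lost.
No further trips.

N10, N13, N15, N2, N22, N23, N27, N29, N7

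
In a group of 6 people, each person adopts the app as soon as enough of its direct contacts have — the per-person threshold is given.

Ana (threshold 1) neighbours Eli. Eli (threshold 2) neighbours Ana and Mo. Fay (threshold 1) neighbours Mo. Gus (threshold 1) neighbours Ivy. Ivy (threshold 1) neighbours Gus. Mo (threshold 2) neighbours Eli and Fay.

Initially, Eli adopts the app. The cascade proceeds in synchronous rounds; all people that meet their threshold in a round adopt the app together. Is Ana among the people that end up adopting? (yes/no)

Round 1 — Eli adopts the app (initial).
Round 2 — checking thresholds:
  Ana: 1 of 1 neighbours ≥ 1, adopts the app.
  Mo: 1 of 2 neighbours < 2, below threshold.
Round 3 — no new adoptions; cascade stops.

yes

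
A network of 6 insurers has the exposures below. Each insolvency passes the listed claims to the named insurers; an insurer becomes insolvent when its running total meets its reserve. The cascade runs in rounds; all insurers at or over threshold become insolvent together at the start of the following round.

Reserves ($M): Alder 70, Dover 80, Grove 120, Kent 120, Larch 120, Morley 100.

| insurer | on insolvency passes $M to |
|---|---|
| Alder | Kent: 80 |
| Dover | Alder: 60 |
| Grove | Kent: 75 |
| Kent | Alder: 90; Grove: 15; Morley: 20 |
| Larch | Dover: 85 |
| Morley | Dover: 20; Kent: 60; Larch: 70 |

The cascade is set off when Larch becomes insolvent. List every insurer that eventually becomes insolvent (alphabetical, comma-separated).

Dover, Larch

Round 1 — Larch becomes insolvent (initial).
  Dover: +85 → 85 ≥ 80
Round 2 — Dover becomes insolvent.
  Alder: +60 → 60 < 70
No further insolvencies.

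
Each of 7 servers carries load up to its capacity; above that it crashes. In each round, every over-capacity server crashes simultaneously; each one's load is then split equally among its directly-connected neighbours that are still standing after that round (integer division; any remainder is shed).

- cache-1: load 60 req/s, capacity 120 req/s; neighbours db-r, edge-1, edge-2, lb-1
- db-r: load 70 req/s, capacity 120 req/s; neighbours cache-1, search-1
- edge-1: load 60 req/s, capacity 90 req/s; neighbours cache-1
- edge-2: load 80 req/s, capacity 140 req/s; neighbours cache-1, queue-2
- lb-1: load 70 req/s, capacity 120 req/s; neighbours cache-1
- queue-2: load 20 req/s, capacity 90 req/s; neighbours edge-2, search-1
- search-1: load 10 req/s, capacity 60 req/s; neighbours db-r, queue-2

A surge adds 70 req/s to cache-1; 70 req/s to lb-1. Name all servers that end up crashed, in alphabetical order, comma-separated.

Round 1 — cache-1 at 130 > 120; lb-1 at 140 > 120. cache-1, lb-1 crash.
  cache-1 sheds 130 req/s to db-r, edge-1, edge-2: 43 each (1 lost).
    db-r: 70+43 = 113 ≤ 120
    edge-1: 60+43 = 103 > 90
    edge-2: 80+43 = 123 ≤ 140
  lb-1 sheds 140 req/s: no online neighbours, lost.
Round 2 — edge-1 crashes.
  edge-1 sheds 103 req/s: no online neighbours, lost.
No further crashes.

cache-1, edge-1, lb-1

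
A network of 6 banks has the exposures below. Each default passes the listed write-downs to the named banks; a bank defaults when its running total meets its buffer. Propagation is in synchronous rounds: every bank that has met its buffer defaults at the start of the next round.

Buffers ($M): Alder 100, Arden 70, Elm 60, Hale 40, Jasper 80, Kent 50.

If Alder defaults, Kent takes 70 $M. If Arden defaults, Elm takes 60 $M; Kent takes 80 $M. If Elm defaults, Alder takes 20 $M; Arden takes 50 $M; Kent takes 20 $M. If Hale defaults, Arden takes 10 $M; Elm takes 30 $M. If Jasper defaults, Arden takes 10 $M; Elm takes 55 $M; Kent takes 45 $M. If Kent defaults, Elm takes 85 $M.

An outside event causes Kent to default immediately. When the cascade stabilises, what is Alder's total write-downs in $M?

Round 1 — Kent defaults (initial).
  Elm: +85 → 85 ≥ 60
Round 2 — Elm defaults.
  Alder: +20 → 20 < 100
  Arden: +50 → 50 < 70
No further defaults.

20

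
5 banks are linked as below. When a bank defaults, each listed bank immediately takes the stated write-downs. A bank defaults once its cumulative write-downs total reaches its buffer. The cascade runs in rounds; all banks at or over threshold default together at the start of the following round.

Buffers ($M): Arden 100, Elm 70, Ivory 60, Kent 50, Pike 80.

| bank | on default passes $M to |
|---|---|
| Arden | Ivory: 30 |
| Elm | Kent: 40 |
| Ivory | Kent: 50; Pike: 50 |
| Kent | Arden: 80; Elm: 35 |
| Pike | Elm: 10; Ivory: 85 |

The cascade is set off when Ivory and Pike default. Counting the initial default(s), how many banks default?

3

Round 1 — Ivory, Pike default (initial).
  Elm: +10 → 10 < 70
  Kent: +50 → 50 ≥ 50
Round 2 — Kent defaults.
  Arden: +80 → 80 < 100
  Elm: +35 → 45 < 70
No further defaults.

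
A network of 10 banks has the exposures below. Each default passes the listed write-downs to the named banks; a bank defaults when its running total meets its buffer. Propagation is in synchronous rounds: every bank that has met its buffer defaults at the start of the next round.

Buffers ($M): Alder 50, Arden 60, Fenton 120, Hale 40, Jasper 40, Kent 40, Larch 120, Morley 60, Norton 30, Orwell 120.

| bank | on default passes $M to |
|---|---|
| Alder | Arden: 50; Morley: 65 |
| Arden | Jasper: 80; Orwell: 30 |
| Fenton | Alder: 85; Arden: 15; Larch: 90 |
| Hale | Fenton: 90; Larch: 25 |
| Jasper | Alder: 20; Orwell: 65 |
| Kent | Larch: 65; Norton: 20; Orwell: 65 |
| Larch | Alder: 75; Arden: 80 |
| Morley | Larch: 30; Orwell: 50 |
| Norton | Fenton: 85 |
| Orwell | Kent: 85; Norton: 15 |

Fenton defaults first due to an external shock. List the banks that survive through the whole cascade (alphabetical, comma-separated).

Hale

Round 1 — Fenton defaults (initial).
  Alder: +85 → 85 ≥ 50
  Arden: +15 → 15 < 60
  Larch: +90 → 90 < 120
Round 2 — Alder defaults.
  Arden: +50 → 65 ≥ 60
  Morley: +65 → 65 ≥ 60
Round 3 — Arden, Morley default.
  Jasper: +80 → 80 ≥ 40
  Larch: +30 → 120 ≥ 120
  Orwell: +30+50 → 80 < 120
Round 4 — Jasper, Larch default.
  Orwell: +65 → 145 ≥ 120
Round 5 — Orwell defaults.
  Kent: +85 → 85 ≥ 40
  Norton: +15 → 15 < 30
Round 6 — Kent defaults.
  Norton: +20 → 35 ≥ 30
Round 7 — Norton defaults.
No further defaults.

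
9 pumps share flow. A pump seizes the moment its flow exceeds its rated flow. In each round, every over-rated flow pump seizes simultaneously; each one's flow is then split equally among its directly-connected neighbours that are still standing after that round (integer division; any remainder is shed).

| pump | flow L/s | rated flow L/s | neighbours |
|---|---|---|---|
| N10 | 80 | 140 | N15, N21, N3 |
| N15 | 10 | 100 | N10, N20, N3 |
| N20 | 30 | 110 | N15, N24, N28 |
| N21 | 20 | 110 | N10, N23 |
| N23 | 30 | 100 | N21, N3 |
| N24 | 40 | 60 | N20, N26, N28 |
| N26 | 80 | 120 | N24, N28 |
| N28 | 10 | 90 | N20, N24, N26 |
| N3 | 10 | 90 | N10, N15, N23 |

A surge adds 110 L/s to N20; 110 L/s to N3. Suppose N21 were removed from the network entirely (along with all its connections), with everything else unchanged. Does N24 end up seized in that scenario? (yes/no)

yes

With N21 removed:
Round 1 — N20 at 140 > 110; N3 at 120 > 90. N20, N3 seize.
  N20 sheds 140 L/s to N15, N24, N28: 46 each (2 lost).
    N15: 10+46 = 56 ≤ 100
    N24: 40+46 = 86 > 60
    N28: 10+46 = 56 ≤ 90
  N3 sheds 120 L/s to N10, N15, N23: 40 each.
    N10: 80+40 = 120 ≤ 140
    N15: 56+40 = 96 ≤ 100
    N23: 30+40 = 70 ≤ 100
Round 2 — N24 seizes.
  N24 sheds 86 L/s to N26, N28: 43 each.
    N26: 80+43 = 123 > 120
    N28: 56+43 = 99 > 90
Round 3 — N26, N28 seize.
  N26 sheds 123 L/s: no online neighbours, lost.
  N28 sheds 99 L/s: no online neighbours, lost.
No further seizures.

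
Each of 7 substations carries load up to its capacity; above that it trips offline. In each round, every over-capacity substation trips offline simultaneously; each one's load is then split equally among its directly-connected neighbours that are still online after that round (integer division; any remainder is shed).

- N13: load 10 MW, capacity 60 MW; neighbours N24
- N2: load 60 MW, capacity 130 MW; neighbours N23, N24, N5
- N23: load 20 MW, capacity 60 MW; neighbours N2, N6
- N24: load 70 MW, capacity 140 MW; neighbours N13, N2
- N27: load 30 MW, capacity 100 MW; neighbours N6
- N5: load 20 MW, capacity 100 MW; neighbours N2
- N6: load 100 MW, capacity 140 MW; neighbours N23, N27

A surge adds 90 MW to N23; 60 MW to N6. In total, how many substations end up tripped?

Round 1 — N23 at 110 > 60; N6 at 160 > 140. N23, N6 trip offline.
  N23 sheds 110 MW to N2: 110 each.
    N2: 60+110 = 170 > 130
  N6 sheds 160 MW to N27: 160 each.
    N27: 30+160 = 190 > 100
Round 2 — N2, N27 trip offline.
  N2 sheds 170 MW to N24, N5: 85 each.
    N24: 70+85 = 155 > 140
    N5: 20+85 = 105 > 100
  N27 sheds 190 MW: no online neighbours, lost.
Round 3 — N24, N5 trip offline.
  N24 sheds 155 MW to N13: 155 each.
    N13: 10+155 = 165 > 60
  N5 sheds 105 MW: no online neighbours, lost.
Round 4 — N13 trips offline.
  N13 sheds 165 MW: no online neighbours, lost.
No further trips.

7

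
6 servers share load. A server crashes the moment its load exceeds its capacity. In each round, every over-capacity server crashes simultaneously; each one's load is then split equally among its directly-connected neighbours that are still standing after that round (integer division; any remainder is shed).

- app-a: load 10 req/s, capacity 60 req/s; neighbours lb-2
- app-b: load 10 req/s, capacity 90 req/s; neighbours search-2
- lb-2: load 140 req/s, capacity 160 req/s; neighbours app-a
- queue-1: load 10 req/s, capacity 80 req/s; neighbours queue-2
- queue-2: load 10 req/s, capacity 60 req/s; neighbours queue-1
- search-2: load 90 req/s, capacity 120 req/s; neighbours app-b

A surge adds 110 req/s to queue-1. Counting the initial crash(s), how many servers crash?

2

Round 1 — queue-1 at 120 > 80. queue-1 crashes.
  queue-1 sheds 120 req/s to queue-2: 120 each.
    queue-2: 10+120 = 130 > 60
Round 2 — queue-2 crashes.
  queue-2 sheds 130 req/s: no online neighbours, lost.
No further crashes.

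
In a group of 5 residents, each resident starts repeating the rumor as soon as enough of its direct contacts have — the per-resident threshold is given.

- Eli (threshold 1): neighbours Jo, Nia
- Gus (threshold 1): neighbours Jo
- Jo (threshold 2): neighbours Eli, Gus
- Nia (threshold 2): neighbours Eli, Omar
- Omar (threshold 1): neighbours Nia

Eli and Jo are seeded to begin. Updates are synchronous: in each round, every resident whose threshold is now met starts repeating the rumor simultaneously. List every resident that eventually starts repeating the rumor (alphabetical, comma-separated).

Round 1 — Eli, Jo start repeating the rumor (initial).
Round 2 — checking thresholds:
  Gus: 1 of 1 neighbours ≥ 1, starts repeating the rumor.
  Nia: 1 of 2 neighbours < 2, below threshold.
Round 3 — no new spreads; cascade stops.

Eli, Gus, Jo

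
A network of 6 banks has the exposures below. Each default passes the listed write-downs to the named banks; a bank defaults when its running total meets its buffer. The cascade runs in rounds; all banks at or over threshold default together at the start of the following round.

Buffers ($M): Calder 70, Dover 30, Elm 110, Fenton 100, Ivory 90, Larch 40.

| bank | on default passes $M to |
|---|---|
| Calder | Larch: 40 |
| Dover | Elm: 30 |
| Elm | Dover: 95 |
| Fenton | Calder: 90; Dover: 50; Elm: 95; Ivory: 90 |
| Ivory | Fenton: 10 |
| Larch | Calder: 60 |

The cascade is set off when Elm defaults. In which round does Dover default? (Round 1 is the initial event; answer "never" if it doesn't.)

2

Round 1 — Elm defaults (initial).
  Dover: +95 → 95 ≥ 30
Round 2 — Dover defaults.
No further defaults.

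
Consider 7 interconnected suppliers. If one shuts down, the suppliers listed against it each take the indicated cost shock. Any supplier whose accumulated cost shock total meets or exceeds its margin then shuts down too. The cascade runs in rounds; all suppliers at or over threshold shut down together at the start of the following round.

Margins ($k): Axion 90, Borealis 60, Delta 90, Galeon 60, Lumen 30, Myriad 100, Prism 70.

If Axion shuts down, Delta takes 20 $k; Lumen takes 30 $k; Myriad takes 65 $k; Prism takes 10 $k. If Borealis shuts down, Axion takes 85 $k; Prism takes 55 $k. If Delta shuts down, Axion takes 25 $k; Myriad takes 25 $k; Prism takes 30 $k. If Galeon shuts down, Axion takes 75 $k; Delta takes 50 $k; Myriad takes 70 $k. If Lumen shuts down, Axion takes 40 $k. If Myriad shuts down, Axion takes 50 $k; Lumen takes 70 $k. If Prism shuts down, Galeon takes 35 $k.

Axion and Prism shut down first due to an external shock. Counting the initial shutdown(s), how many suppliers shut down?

Round 1 — Axion, Prism shut down (initial).
  Delta: +20 → 20 < 90
  Galeon: +35 → 35 < 60
  Lumen: +30 → 30 ≥ 30
  Myriad: +65 → 65 < 100
Round 2 — Lumen shuts down.
No further shutdowns.

3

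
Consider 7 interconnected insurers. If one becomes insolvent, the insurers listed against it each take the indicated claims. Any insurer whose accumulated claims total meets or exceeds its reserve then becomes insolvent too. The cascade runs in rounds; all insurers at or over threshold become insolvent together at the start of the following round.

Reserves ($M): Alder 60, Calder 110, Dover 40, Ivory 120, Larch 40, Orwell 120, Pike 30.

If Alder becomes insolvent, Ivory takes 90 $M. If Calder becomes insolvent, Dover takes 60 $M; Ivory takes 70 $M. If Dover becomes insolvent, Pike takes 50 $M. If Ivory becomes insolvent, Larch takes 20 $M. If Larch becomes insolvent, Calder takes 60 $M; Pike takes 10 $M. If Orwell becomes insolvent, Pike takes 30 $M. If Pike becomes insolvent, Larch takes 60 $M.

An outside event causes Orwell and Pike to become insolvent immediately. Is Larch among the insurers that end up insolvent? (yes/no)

yes

Round 1 — Orwell, Pike become insolvent (initial).
  Larch: +60 → 60 ≥ 40
Round 2 — Larch becomes insolvent.
  Calder: +60 → 60 < 110
No further insolvencies.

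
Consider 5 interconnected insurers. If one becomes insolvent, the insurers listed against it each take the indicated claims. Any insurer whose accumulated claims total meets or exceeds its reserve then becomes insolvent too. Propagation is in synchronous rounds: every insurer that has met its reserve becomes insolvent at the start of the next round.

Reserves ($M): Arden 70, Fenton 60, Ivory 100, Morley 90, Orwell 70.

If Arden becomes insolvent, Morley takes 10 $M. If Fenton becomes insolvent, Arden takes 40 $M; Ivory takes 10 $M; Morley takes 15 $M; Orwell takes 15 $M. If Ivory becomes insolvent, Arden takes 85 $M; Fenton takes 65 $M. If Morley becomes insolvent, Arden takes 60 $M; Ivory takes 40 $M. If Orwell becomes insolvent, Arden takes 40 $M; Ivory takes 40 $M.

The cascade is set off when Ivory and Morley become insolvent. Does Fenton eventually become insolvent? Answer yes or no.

Round 1 — Ivory, Morley become insolvent (initial).
  Arden: +85+60 → 145 ≥ 70
  Fenton: +65 → 65 ≥ 60
Round 2 — Arden, Fenton become insolvent.
  Orwell: +15 → 15 < 70
No further insolvencies.

yes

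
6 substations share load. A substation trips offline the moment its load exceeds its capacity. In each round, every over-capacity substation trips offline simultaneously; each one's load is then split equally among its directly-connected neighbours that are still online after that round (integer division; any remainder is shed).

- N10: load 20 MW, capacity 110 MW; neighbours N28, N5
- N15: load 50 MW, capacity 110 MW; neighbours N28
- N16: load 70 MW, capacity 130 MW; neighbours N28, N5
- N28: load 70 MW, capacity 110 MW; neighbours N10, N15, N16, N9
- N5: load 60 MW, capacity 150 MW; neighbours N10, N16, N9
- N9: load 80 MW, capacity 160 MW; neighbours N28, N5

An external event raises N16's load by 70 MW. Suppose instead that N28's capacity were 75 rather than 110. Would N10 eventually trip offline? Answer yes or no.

no

With N28's capacity at 75:
Round 1 — N16 at 140 > 130. N16 trips offline.
  N16 sheds 140 MW to N28, N5: 70 each.
    N28: 70+70 = 140 > 75
    N5: 60+70 = 130 ≤ 150
Round 2 — N28 trips offline.
  N28 sheds 140 MW to N10, N15, N9: 46 each (2 lost).
    N10: 20+46 = 66 ≤ 110
    N15: 50+46 = 96 ≤ 110
    N9: 80+46 = 126 ≤ 160
No further trips.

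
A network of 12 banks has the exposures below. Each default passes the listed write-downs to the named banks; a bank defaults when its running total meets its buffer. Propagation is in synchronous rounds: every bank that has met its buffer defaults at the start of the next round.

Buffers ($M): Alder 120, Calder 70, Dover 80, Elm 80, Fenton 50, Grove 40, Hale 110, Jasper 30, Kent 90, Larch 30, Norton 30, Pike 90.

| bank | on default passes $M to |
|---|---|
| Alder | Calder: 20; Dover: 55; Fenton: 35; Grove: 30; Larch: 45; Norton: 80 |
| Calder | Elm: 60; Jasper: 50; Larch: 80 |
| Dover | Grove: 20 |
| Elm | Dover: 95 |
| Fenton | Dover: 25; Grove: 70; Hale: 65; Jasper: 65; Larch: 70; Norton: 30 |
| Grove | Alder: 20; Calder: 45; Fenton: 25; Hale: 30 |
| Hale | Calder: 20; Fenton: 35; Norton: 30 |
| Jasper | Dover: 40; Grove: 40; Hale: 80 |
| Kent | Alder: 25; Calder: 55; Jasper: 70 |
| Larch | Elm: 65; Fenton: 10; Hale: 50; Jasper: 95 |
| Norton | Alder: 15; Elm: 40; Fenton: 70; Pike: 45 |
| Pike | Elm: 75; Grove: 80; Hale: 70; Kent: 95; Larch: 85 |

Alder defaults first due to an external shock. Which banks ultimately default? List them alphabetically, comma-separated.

Round 1 — Alder defaults (initial).
  Calder: +20 → 20 < 70
  Dover: +55 → 55 < 80
  Fenton: +35 → 35 < 50
  Grove: +30 → 30 < 40
  Larch: +45 → 45 ≥ 30
  Norton: +80 → 80 ≥ 30
Round 2 — Larch, Norton default.
  Elm: +65+40 → 105 ≥ 80
  Fenton: +10+70 → 115 ≥ 50
  Hale: +50 → 50 < 110
  Jasper: +95 → 95 ≥ 30
  Pike: +45 → 45 < 90
Round 3 — Elm, Fenton, Jasper default.
  Dover: +95+25+40 → 215 ≥ 80
  Grove: +70+40 → 140 ≥ 40
  Hale: +65+80 → 195 ≥ 110
Round 4 — Dover, Grove, Hale default.
  Calder: +45+20 → 85 ≥ 70
Round 5 — Calder defaults.
No further defaults.

Alder, Calder, Dover, Elm, Fenton, Grove, Hale, Jasper, Larch, Norton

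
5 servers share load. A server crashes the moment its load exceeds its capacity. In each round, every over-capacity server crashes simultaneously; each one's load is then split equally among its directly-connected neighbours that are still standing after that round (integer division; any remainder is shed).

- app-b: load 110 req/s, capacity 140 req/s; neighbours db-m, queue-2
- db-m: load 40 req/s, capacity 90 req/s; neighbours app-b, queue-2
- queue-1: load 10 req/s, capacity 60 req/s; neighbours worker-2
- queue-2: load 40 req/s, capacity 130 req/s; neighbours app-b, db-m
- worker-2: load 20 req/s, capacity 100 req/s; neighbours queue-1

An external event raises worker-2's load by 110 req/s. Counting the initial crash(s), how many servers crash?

2

Round 1 — worker-2 at 130 > 100. worker-2 crashes.
  worker-2 sheds 130 req/s to queue-1: 130 each.
    queue-1: 10+130 = 140 > 60
Round 2 — queue-1 crashes.
  queue-1 sheds 140 req/s: no online neighbours, lost.
No further crashes.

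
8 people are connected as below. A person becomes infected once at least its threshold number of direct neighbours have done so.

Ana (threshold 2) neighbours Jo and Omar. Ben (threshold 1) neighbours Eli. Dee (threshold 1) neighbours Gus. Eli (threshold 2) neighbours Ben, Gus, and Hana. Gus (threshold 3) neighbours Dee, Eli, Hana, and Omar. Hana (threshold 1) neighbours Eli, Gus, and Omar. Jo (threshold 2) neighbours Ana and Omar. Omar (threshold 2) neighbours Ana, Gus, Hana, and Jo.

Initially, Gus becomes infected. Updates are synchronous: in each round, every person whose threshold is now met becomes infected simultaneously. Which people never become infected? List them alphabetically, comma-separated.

Ana, Jo

Round 1 — Gus becomes infected (initial).
Round 2 — checking thresholds:
  Dee: 1 of 1 neighbours ≥ 1, becomes infected.
  Eli: 1 of 3 neighbours < 2, below threshold.
  Hana: 1 of 3 neighbours ≥ 1, becomes infected.
  Omar: 1 of 4 neighbours < 2, below threshold.
Round 3 — checking thresholds:
  Eli: 2 of 3 neighbours ≥ 2, becomes infected.
  Omar: 2 of 4 neighbours ≥ 2, becomes infected.
Round 4 — checking thresholds:
  Ana: 1 of 2 neighbours < 2, below threshold.
  Ben: 1 of 1 neighbours ≥ 1, becomes infected.
  Jo: 1 of 2 neighbours < 2, below threshold.
Round 5 — no new infections; cascade stops.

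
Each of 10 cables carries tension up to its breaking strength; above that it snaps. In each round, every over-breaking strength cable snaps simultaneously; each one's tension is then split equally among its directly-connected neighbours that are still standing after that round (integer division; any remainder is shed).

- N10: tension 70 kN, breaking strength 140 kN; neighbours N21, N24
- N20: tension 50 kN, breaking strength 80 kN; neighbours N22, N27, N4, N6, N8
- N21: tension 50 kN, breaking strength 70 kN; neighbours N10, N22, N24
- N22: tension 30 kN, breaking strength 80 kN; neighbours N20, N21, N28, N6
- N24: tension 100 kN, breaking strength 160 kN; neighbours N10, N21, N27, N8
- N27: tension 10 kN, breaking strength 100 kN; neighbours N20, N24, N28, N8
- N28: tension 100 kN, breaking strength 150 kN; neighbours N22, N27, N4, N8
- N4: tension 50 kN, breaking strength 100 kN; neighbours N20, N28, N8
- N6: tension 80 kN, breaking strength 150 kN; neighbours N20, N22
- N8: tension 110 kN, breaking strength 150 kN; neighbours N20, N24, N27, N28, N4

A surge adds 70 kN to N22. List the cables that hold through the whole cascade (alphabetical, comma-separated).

Round 1 — N22 at 100 > 80. N22 snaps.
  N22 sheds 100 kN to N20, N21, N28, N6: 25 each.
    N20: 50+25 = 75 ≤ 80
    N21: 50+25 = 75 > 70
    N28: 100+25 = 125 ≤ 150
    N6: 80+25 = 105 ≤ 150
Round 2 — N21 snaps.
  N21 sheds 75 kN to N10, N24: 37 each (1 lost).
    N10: 70+37 = 107 ≤ 140
    N24: 100+37 = 137 ≤ 160
No further breaks.

N10, N20, N24, N27, N28, N4, N6, N8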